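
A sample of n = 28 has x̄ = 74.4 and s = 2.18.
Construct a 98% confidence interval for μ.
(73.38, 75.42)

t-interval (σ unknown):
df = n - 1 = 27
t* = 2.473 for 98% confidence

Margin of error = t* · s/√n = 2.473 · 2.18/√28 = 1.02

CI: (73.38, 75.42)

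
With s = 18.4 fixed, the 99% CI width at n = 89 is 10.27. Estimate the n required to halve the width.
n ≈ 356

CI width ∝ 1/√n
To reduce width by factor 2, need √n to grow by 2 → need 2² = 4 times as many samples.

Current: n = 89, width = 10.27
New: n = 356, width ≈ 5.05

Width reduced by factor of 10.27/5.05 = 2.03.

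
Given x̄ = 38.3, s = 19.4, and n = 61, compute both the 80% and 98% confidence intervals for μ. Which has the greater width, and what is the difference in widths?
98% CI is wider by 5.43

df = 60
80% CI: t* = 1.296, (35.08, 41.52), width = 2 · t* · s/√n = 6.44
98% CI: t* = 2.390, (32.36, 44.24), width = 2 · t* · s/√n = 11.87

The 98% CI is wider by 11.87 - 6.44 = 5.43.
Higher confidence requires a wider interval.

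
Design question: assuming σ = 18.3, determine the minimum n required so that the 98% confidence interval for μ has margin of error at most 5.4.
n ≥ 63

For margin E ≤ 5.4:
n ≥ (z* · σ / E)²
n ≥ (2.326 · 18.3 / 5.4)²
n ≥ 62.13

Minimum n = 63 (rounding up)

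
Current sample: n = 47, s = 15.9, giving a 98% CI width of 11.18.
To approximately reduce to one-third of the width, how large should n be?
n ≈ 423

CI width ∝ 1/√n
To reduce width by factor 3, need √n to grow by 3 → need 3² = 9 times as many samples.

Current: n = 47, width = 11.18
New: n = 423, width ≈ 3.61

Width reduced by factor of 11.18/3.61 = 3.10.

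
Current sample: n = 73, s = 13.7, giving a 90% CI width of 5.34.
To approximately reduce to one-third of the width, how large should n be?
n ≈ 657

CI width ∝ 1/√n
To reduce width by factor 3, need √n to grow by 3 → need 3² = 9 times as many samples.

Current: n = 73, width = 5.34
New: n = 657, width ≈ 1.76

Width reduced by factor of 5.34/1.76 = 3.03.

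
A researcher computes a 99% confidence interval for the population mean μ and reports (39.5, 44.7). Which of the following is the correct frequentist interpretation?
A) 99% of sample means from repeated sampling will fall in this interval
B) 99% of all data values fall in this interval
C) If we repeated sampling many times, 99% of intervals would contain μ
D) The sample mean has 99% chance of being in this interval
C

A) Wrong — coverage applies to intervals containing μ, not to future x̄ values.
B) Wrong — a CI is about the parameter μ, not individual data values.
C) Correct — this is the frequentist long-run coverage interpretation.
D) Wrong — x̄ is observed and sits in the interval by construction.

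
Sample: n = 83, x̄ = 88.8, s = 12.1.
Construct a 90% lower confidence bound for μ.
μ ≥ 87.08

Lower bound (one-sided):
t* = 1.292 (one-sided for 90%)
Lower bound = x̄ - t* · s/√n = 88.8 - 1.292 · 12.1/√83 = 87.08

We are 90% confident that μ ≥ 87.08.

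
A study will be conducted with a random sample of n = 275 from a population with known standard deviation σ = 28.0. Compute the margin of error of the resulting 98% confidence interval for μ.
Margin of error = 3.93

Margin of error = z* · σ/√n
= 2.326 · 28.0/√275
= 2.326 · 28.0/16.5831
= 3.93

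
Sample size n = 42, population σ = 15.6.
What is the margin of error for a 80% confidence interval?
Margin of error = 3.09

Margin of error = z* · σ/√n
= 1.282 · 15.6/√42
= 1.282 · 15.6/6.4807
= 3.09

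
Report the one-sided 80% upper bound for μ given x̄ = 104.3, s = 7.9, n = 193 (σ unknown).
μ ≤ 104.78

Upper bound (one-sided):
t* = 0.843 (one-sided for 80%)
Upper bound = x̄ + t* · s/√n = 104.3 + 0.843 · 7.9/√193 = 104.78

We are 80% confident that μ ≤ 104.78.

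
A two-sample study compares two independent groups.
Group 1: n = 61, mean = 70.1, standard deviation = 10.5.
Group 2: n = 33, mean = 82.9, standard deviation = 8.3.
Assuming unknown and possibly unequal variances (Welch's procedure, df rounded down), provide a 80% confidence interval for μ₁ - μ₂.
(-15.35, -10.25)

Difference: x̄₁ - x̄₂ = -12.80
SE = √(s₁²/n₁ + s₂²/n₂) = √(10.5²/61 + 8.3²/33) = 1.9736
df = 79.58 → 79 (Welch–Satterthwaite, rounded down)
t* = 1.292

CI: -12.80 ± 1.292 · 1.9736 = -12.80 ± 2.55 = (-15.35, -10.25)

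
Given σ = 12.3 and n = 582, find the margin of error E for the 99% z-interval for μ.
Margin of error = 1.31

Margin of error = z* · σ/√n
= 2.576 · 12.3/√582
= 2.576 · 12.3/24.1247
= 1.31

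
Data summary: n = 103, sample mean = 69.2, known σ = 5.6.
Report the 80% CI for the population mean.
(68.49, 69.91)

z-interval (σ known):
z* = 1.282 for 80% confidence

Margin of error = z* · σ/√n = 1.282 · 5.6/√103 = 0.71

CI: (69.2 - 0.71, 69.2 + 0.71) = (68.49, 69.91)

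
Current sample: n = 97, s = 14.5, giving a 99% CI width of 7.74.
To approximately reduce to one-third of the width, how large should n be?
n ≈ 873

CI width ∝ 1/√n
To reduce width by factor 3, need √n to grow by 3 → need 3² = 9 times as many samples.

Current: n = 97, width = 7.74
New: n = 873, width ≈ 2.53

Width reduced by factor of 7.74/2.53 = 3.06.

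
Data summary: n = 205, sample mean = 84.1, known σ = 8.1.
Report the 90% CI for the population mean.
(83.17, 85.03)

z-interval (σ known):
z* = 1.645 for 90% confidence

Margin of error = z* · σ/√n = 1.645 · 8.1/√205 = 0.93

CI: (84.1 - 0.93, 84.1 + 0.93) = (83.17, 85.03)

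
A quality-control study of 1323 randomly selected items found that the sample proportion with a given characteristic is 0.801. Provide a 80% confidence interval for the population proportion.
(0.787, 0.815)

Proportion CI:
SE = √(p̂(1-p̂)/n) = √(0.801 · 0.199 / 1323) = 0.01098

z* = 1.282
Margin = z* · SE = 1.282 · 0.01098 = 0.0141

CI: 0.801 ± 0.0141 = (0.787, 0.815)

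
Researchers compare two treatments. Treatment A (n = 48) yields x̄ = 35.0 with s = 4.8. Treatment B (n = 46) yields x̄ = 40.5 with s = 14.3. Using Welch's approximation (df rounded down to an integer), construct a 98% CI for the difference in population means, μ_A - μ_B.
(-10.82, -0.18)

Difference: x̄₁ - x̄₂ = -5.50
SE = √(s₁²/n₁ + s₂²/n₂) = √(4.8²/48 + 14.3²/46) = 2.2193
df = 54.63 → 54 (Welch–Satterthwaite, rounded down)
t* = 2.397

CI: -5.50 ± 2.397 · 2.2193 = -5.50 ± 5.32 = (-10.82, -0.18)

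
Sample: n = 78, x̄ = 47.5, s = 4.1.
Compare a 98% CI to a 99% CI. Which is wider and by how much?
99% CI is wider by 0.24

df = 77
98% CI: t* = 2.376, (46.40, 48.60), width = 2 · t* · s/√n = 2.21
99% CI: t* = 2.641, (46.27, 48.73), width = 2 · t* · s/√n = 2.45

The 99% CI is wider by 2.45 - 2.21 = 0.24.
Higher confidence requires a wider interval.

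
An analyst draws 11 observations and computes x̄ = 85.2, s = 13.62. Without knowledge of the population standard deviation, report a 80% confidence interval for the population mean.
(79.57, 90.83)

t-interval (σ unknown):
df = n - 1 = 10
t* = 1.372 for 80% confidence

Margin of error = t* · s/√n = 1.372 · 13.62/√11 = 5.63

CI: (79.57, 90.83)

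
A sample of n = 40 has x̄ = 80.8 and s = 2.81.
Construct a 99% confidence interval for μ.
(79.60, 82.00)

t-interval (σ unknown):
df = n - 1 = 39
t* = 2.708 for 99% confidence

Margin of error = t* · s/√n = 2.708 · 2.81/√40 = 1.20

CI: (79.60, 82.00)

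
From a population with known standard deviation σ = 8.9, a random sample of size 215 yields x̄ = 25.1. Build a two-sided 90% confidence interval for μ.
(24.10, 26.10)

z-interval (σ known):
z* = 1.645 for 90% confidence

Margin of error = z* · σ/√n = 1.645 · 8.9/√215 = 1.00

CI: (25.1 - 1.00, 25.1 + 1.00) = (24.10, 26.10)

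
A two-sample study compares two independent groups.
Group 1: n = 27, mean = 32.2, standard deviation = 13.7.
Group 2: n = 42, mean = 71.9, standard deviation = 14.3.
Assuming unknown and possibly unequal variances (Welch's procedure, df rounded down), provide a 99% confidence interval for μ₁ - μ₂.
(-48.86, -30.54)

Difference: x̄₁ - x̄₂ = -39.70
SE = √(s₁²/n₁ + s₂²/n₂) = √(13.7²/27 + 14.3²/42) = 3.4381
df = 57.34 → 57 (Welch–Satterthwaite, rounded down)
t* = 2.665

CI: -39.70 ± 2.665 · 3.4381 = -39.70 ± 9.16 = (-48.86, -30.54)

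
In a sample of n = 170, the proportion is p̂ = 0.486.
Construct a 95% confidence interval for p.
(0.411, 0.561)

Proportion CI:
SE = √(p̂(1-p̂)/n) = √(0.486 · 0.514 / 170) = 0.03833

z* = 1.960
Margin = z* · SE = 1.960 · 0.03833 = 0.0751

CI: 0.486 ± 0.0751 = (0.411, 0.561)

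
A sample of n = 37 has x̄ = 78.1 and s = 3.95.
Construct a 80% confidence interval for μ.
(77.25, 78.95)

t-interval (σ unknown):
df = n - 1 = 36
t* = 1.306 for 80% confidence

Margin of error = t* · s/√n = 1.306 · 3.95/√37 = 0.85

CI: (77.25, 78.95)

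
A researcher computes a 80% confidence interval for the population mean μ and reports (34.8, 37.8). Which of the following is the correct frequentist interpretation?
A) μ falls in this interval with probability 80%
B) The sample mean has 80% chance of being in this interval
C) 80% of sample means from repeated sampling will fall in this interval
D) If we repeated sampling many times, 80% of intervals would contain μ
D

A) Wrong — μ is fixed; the randomness lives in the interval, not in μ.
B) Wrong — x̄ is observed and sits in the interval by construction.
C) Wrong — coverage applies to intervals containing μ, not to future x̄ values.
D) Correct — this is the frequentist long-run coverage interpretation.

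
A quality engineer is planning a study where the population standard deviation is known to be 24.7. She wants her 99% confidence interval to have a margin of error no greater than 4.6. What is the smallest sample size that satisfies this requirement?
n ≥ 192

For margin E ≤ 4.6:
n ≥ (z* · σ / E)²
n ≥ (2.576 · 24.7 / 4.6)²
n ≥ 191.32

Minimum n = 192 (rounding up)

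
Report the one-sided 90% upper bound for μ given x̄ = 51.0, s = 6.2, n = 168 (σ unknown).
μ ≤ 51.62

Upper bound (one-sided):
t* = 1.287 (one-sided for 90%)
Upper bound = x̄ + t* · s/√n = 51.0 + 1.287 · 6.2/√168 = 51.62

We are 90% confident that μ ≤ 51.62.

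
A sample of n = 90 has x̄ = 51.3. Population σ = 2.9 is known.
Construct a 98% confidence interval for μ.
(50.59, 52.01)

z-interval (σ known):
z* = 2.326 for 98% confidence

Margin of error = z* · σ/√n = 2.326 · 2.9/√90 = 0.71

CI: (51.3 - 0.71, 51.3 + 0.71) = (50.59, 52.01)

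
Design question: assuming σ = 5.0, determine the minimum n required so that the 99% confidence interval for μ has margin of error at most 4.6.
n ≥ 8

For margin E ≤ 4.6:
n ≥ (z* · σ / E)²
n ≥ (2.576 · 5.0 / 4.6)²
n ≥ 7.84

Minimum n = 8 (rounding up)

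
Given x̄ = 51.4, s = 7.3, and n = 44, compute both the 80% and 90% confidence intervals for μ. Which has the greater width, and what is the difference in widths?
90% CI is wider by 0.83

df = 43
80% CI: t* = 1.302, (49.97, 52.83), width = 2 · t* · s/√n = 2.87
90% CI: t* = 1.681, (49.55, 53.25), width = 2 · t* · s/√n = 3.70

The 90% CI is wider by 3.70 - 2.87 = 0.83.
Higher confidence requires a wider interval.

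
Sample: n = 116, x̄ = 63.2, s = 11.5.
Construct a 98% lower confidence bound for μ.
μ ≥ 60.98

Lower bound (one-sided):
t* = 2.077 (one-sided for 98%)
Lower bound = x̄ - t* · s/√n = 63.2 - 2.077 · 11.5/√116 = 60.98

We are 98% confident that μ ≥ 60.98.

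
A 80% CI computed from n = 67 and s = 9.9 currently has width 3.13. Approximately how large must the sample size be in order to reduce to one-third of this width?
n ≈ 603

CI width ∝ 1/√n
To reduce width by factor 3, need √n to grow by 3 → need 3² = 9 times as many samples.

Current: n = 67, width = 3.13
New: n = 603, width ≈ 1.03

Width reduced by factor of 3.13/1.03 = 3.04.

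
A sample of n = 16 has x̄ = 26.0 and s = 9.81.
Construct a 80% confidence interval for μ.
(22.71, 29.29)

t-interval (σ unknown):
df = n - 1 = 15
t* = 1.341 for 80% confidence

Margin of error = t* · s/√n = 1.341 · 9.81/√16 = 3.29

CI: (22.71, 29.29)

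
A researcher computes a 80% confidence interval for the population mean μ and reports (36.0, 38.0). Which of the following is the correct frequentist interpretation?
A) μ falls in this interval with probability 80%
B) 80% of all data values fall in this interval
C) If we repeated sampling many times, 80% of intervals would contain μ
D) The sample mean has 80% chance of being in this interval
C

A) Wrong — μ is fixed; the randomness lives in the interval, not in μ.
B) Wrong — a CI is about the parameter μ, not individual data values.
C) Correct — this is the frequentist long-run coverage interpretation.
D) Wrong — x̄ is observed and sits in the interval by construction.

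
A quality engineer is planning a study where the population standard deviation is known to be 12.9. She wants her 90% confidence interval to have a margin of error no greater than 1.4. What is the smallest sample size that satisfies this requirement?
n ≥ 230

For margin E ≤ 1.4:
n ≥ (z* · σ / E)²
n ≥ (1.645 · 12.9 / 1.4)²
n ≥ 229.75

Minimum n = 230 (rounding up)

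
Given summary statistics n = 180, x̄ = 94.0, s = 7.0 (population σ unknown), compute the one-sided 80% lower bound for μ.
μ ≥ 93.56

Lower bound (one-sided):
t* = 0.844 (one-sided for 80%)
Lower bound = x̄ - t* · s/√n = 94.0 - 0.844 · 7.0/√180 = 93.56

We are 80% confident that μ ≥ 93.56.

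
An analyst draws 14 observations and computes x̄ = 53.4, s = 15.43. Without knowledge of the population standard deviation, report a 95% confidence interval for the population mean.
(44.49, 62.31)

t-interval (σ unknown):
df = n - 1 = 13
t* = 2.160 for 95% confidence

Margin of error = t* · s/√n = 2.160 · 15.43/√14 = 8.91

CI: (44.49, 62.31)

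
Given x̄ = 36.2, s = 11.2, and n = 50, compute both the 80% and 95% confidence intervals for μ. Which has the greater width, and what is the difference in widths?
95% CI is wider by 2.25

df = 49
80% CI: t* = 1.299, (34.14, 38.26), width = 2 · t* · s/√n = 4.12
95% CI: t* = 2.010, (33.02, 39.38), width = 2 · t* · s/√n = 6.37

The 95% CI is wider by 6.37 - 4.12 = 2.25.
Higher confidence requires a wider interval.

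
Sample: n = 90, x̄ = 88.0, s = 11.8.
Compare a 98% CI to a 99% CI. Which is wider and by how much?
99% CI is wider by 0.66

df = 89
98% CI: t* = 2.369, (85.05, 90.95), width = 2 · t* · s/√n = 5.89
99% CI: t* = 2.632, (84.73, 91.27), width = 2 · t* · s/√n = 6.55

The 99% CI is wider by 6.55 - 5.89 = 0.66.
Higher confidence requires a wider interval.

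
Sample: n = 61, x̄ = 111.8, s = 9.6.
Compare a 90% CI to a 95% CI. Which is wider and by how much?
95% CI is wider by 0.81

df = 60
90% CI: t* = 1.671, (109.75, 113.85), width = 2 · t* · s/√n = 4.11
95% CI: t* = 2.000, (109.34, 114.26), width = 2 · t* · s/√n = 4.92

The 95% CI is wider by 4.92 - 4.11 = 0.81.
Higher confidence requires a wider interval.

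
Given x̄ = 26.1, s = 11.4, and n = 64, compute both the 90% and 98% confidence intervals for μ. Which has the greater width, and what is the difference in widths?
98% CI is wider by 2.04

df = 63
90% CI: t* = 1.669, (23.72, 28.48), width = 2 · t* · s/√n = 4.76
98% CI: t* = 2.387, (22.70, 29.50), width = 2 · t* · s/√n = 6.80

The 98% CI is wider by 6.80 - 4.76 = 2.04.
Higher confidence requires a wider interval.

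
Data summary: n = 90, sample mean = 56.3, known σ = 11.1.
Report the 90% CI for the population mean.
(54.38, 58.22)

z-interval (σ known):
z* = 1.645 for 90% confidence

Margin of error = z* · σ/√n = 1.645 · 11.1/√90 = 1.92

CI: (56.3 - 1.92, 56.3 + 1.92) = (54.38, 58.22)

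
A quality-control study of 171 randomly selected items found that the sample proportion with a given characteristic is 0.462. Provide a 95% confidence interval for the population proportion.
(0.387, 0.537)

Proportion CI:
SE = √(p̂(1-p̂)/n) = √(0.462 · 0.538 / 171) = 0.03813

z* = 1.960
Margin = z* · SE = 1.960 · 0.03813 = 0.0747

CI: 0.462 ± 0.0747 = (0.387, 0.537)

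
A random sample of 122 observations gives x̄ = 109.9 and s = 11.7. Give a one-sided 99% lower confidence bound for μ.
μ ≥ 107.40

Lower bound (one-sided):
t* = 2.358 (one-sided for 99%)
Lower bound = x̄ - t* · s/√n = 109.9 - 2.358 · 11.7/√122 = 107.40

We are 99% confident that μ ≥ 107.40.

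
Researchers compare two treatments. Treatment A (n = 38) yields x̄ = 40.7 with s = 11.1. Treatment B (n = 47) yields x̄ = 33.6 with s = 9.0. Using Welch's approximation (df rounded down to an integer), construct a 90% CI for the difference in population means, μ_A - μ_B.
(3.39, 10.81)

Difference: x̄₁ - x̄₂ = 7.10
SE = √(s₁²/n₁ + s₂²/n₂) = √(11.1²/38 + 9.0²/47) = 2.2284
df = 70.72 → 70 (Welch–Satterthwaite, rounded down)
t* = 1.667

CI: 7.10 ± 1.667 · 2.2284 = 7.10 ± 3.71 = (3.39, 10.81)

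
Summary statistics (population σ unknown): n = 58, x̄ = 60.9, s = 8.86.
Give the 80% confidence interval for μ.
(59.39, 62.41)

t-interval (σ unknown):
df = n - 1 = 57
t* = 1.297 for 80% confidence

Margin of error = t* · s/√n = 1.297 · 8.86/√58 = 1.51

CI: (59.39, 62.41)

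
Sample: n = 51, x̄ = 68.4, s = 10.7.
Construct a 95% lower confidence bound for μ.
μ ≥ 65.89

Lower bound (one-sided):
t* = 1.676 (one-sided for 95%)
Lower bound = x̄ - t* · s/√n = 68.4 - 1.676 · 10.7/√51 = 65.89

We are 95% confident that μ ≥ 65.89.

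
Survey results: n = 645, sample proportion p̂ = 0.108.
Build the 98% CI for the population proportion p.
(0.080, 0.136)

Proportion CI:
SE = √(p̂(1-p̂)/n) = √(0.108 · 0.892 / 645) = 0.01222

z* = 2.326
Margin = z* · SE = 2.326 · 0.01222 = 0.0284

CI: 0.108 ± 0.0284 = (0.080, 0.136)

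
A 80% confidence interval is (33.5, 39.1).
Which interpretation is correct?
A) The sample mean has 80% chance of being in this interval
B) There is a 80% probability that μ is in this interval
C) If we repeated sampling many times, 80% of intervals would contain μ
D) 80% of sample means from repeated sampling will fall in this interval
C

A) Wrong — x̄ is observed and sits in the interval by construction.
B) Wrong — μ is fixed; the randomness lives in the interval, not in μ.
C) Correct — this is the frequentist long-run coverage interpretation.
D) Wrong — coverage applies to intervals containing μ, not to future x̄ values.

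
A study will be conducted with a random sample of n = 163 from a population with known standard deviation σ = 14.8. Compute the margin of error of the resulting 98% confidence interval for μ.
Margin of error = 2.70

Margin of error = z* · σ/√n
= 2.326 · 14.8/√163
= 2.326 · 14.8/12.7671
= 2.70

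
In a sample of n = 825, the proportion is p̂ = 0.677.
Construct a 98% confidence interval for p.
(0.639, 0.715)

Proportion CI:
SE = √(p̂(1-p̂)/n) = √(0.677 · 0.323 / 825) = 0.01628

z* = 2.326
Margin = z* · SE = 2.326 · 0.01628 = 0.0379

CI: 0.677 ± 0.0379 = (0.639, 0.715)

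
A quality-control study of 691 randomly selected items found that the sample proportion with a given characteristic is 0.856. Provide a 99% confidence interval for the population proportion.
(0.822, 0.890)

Proportion CI:
SE = √(p̂(1-p̂)/n) = √(0.856 · 0.144 / 691) = 0.01336

z* = 2.576
Margin = z* · SE = 2.576 · 0.01336 = 0.0344

CI: 0.856 ± 0.0344 = (0.822, 0.890)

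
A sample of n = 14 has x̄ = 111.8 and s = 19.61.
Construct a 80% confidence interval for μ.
(104.72, 118.88)

t-interval (σ unknown):
df = n - 1 = 13
t* = 1.350 for 80% confidence

Margin of error = t* · s/√n = 1.350 · 19.61/√14 = 7.08

CI: (104.72, 118.88)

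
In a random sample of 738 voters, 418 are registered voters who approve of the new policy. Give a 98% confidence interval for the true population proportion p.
(0.524, 0.609)

Proportion CI:
p̂ = 418/738 = 0.56640
SE = √(p̂(1-p̂)/n) = √(0.56640 · 0.43360 / 738) = 0.01824

z* = 2.326
Margin = z* · SE = 2.326 · 0.01824 = 0.0424

CI: 0.56640 ± 0.0424 = (0.524, 0.609)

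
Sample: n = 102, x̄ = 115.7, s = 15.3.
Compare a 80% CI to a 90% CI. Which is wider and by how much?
90% CI is wider by 1.12

df = 101
80% CI: t* = 1.290, (113.75, 117.65), width = 2 · t* · s/√n = 3.91
90% CI: t* = 1.660, (113.19, 118.21), width = 2 · t* · s/√n = 5.03

The 90% CI is wider by 5.03 - 3.91 = 1.12.
Higher confidence requires a wider interval.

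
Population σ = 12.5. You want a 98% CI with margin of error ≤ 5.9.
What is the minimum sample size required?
n ≥ 25

For margin E ≤ 5.9:
n ≥ (z* · σ / E)²
n ≥ (2.326 · 12.5 / 5.9)²
n ≥ 24.28

Minimum n = 25 (rounding up)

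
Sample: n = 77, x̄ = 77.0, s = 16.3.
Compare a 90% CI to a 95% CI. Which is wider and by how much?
95% CI is wider by 1.21

df = 76
90% CI: t* = 1.665, (73.91, 80.09), width = 2 · t* · s/√n = 6.19
95% CI: t* = 1.992, (73.30, 80.70), width = 2 · t* · s/√n = 7.40

The 95% CI is wider by 7.40 - 6.19 = 1.21.
Higher confidence requires a wider interval.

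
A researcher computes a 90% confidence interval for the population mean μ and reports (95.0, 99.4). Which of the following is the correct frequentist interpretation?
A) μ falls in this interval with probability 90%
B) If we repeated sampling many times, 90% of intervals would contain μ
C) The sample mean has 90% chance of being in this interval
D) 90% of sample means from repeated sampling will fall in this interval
B

A) Wrong — μ is fixed; the randomness lives in the interval, not in μ.
B) Correct — this is the frequentist long-run coverage interpretation.
C) Wrong — x̄ is observed and sits in the interval by construction.
D) Wrong — coverage applies to intervals containing μ, not to future x̄ values.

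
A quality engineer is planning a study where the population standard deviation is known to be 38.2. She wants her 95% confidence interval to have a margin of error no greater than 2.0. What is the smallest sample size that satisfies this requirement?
n ≥ 1402

For margin E ≤ 2.0:
n ≥ (z* · σ / E)²
n ≥ (1.960 · 38.2 / 2.0)²
n ≥ 1401.45

Minimum n = 1402 (rounding up)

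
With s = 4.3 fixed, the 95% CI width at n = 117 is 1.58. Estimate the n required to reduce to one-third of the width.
n ≈ 1053

CI width ∝ 1/√n
To reduce width by factor 3, need √n to grow by 3 → need 3² = 9 times as many samples.

Current: n = 117, width = 1.58
New: n = 1053, width ≈ 0.52

Width reduced by factor of 1.58/0.52 = 3.04.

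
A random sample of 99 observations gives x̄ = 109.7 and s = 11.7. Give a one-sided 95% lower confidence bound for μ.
μ ≥ 107.75

Lower bound (one-sided):
t* = 1.661 (one-sided for 95%)
Lower bound = x̄ - t* · s/√n = 109.7 - 1.661 · 11.7/√99 = 107.75

We are 95% confident that μ ≥ 107.75.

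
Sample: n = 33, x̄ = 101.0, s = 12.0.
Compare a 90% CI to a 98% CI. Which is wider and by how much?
98% CI is wider by 3.15

df = 32
90% CI: t* = 1.694, (97.46, 104.54), width = 2 · t* · s/√n = 7.08
98% CI: t* = 2.449, (95.88, 106.12), width = 2 · t* · s/√n = 10.23

The 98% CI is wider by 10.23 - 7.08 = 3.15.
Higher confidence requires a wider interval.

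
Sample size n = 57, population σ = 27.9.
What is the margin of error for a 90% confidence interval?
Margin of error = 6.08

Margin of error = z* · σ/√n
= 1.645 · 27.9/√57
= 1.645 · 27.9/7.5498
= 6.08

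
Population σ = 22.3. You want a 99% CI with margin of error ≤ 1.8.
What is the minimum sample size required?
n ≥ 1019

For margin E ≤ 1.8:
n ≥ (z* · σ / E)²
n ≥ (2.576 · 22.3 / 1.8)²
n ≥ 1018.49

Minimum n = 1019 (rounding up)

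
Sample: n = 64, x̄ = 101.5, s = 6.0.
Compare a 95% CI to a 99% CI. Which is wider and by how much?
99% CI is wider by 0.98

df = 63
95% CI: t* = 1.998, (100.00, 103.00), width = 2 · t* · s/√n = 3.00
99% CI: t* = 2.656, (99.51, 103.49), width = 2 · t* · s/√n = 3.98

The 99% CI is wider by 3.98 - 3.00 = 0.98.
Higher confidence requires a wider interval.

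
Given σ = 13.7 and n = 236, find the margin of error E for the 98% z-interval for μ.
Margin of error = 2.07

Margin of error = z* · σ/√n
= 2.326 · 13.7/√236
= 2.326 · 13.7/15.3623
= 2.07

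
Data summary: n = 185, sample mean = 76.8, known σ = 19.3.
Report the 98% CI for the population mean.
(73.50, 80.10)

z-interval (σ known):
z* = 2.326 for 98% confidence

Margin of error = z* · σ/√n = 2.326 · 19.3/√185 = 3.30

CI: (76.8 - 3.30, 76.8 + 3.30) = (73.50, 80.10)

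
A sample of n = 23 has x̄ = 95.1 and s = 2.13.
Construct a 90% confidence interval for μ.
(94.34, 95.86)

t-interval (σ unknown):
df = n - 1 = 22
t* = 1.717 for 90% confidence

Margin of error = t* · s/√n = 1.717 · 2.13/√23 = 0.76

CI: (94.34, 95.86)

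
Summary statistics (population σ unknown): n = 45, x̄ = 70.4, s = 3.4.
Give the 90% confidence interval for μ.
(69.55, 71.25)

t-interval (σ unknown):
df = n - 1 = 44
t* = 1.680 for 90% confidence

Margin of error = t* · s/√n = 1.680 · 3.4/√45 = 0.85

CI: (69.55, 71.25)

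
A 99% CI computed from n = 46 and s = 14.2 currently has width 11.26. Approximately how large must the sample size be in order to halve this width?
n ≈ 184

CI width ∝ 1/√n
To reduce width by factor 2, need √n to grow by 2 → need 2² = 4 times as many samples.

Current: n = 46, width = 11.26
New: n = 184, width ≈ 5.45

Width reduced by factor of 11.26/5.45 = 2.07.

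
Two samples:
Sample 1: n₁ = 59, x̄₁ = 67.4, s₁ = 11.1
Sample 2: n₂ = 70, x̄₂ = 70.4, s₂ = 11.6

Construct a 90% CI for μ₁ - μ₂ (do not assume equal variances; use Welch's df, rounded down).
(-6.32, 0.32)

Difference: x̄₁ - x̄₂ = -3.00
SE = √(s₁²/n₁ + s₂²/n₂) = √(11.1²/59 + 11.6²/70) = 2.0026
df = 124.94 → 124 (Welch–Satterthwaite, rounded down)
t* = 1.657

CI: -3.00 ± 1.657 · 2.0026 = -3.00 ± 3.32 = (-6.32, 0.32)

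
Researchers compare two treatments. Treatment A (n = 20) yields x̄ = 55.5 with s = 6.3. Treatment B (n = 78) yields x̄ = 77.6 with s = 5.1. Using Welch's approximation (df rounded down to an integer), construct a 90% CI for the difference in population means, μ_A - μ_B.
(-24.70, -19.50)

Difference: x̄₁ - x̄₂ = -22.10
SE = √(s₁²/n₁ + s₂²/n₂) = √(6.3²/20 + 5.1²/78) = 1.5225
df = 25.74 → 25 (Welch–Satterthwaite, rounded down)
t* = 1.708

CI: -22.10 ± 1.708 · 1.5225 = -22.10 ± 2.60 = (-24.70, -19.50)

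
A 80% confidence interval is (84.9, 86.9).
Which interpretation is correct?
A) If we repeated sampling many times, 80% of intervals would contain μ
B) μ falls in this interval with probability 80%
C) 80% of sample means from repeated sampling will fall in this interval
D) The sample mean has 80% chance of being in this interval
A

A) Correct — this is the frequentist long-run coverage interpretation.
B) Wrong — μ is fixed; the randomness lives in the interval, not in μ.
C) Wrong — coverage applies to intervals containing μ, not to future x̄ values.
D) Wrong — x̄ is observed and sits in the interval by construction.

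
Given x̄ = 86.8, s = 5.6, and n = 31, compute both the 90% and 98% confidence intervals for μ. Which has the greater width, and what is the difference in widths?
98% CI is wider by 1.53

df = 30
90% CI: t* = 1.697, (85.09, 88.51), width = 2 · t* · s/√n = 3.41
98% CI: t* = 2.457, (84.33, 89.27), width = 2 · t* · s/√n = 4.94

The 98% CI is wider by 4.94 - 3.41 = 1.53.
Higher confidence requires a wider interval.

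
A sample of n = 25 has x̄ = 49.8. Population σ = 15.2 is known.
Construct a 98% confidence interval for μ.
(42.73, 56.87)

z-interval (σ known):
z* = 2.326 for 98% confidence

Margin of error = z* · σ/√n = 2.326 · 15.2/√25 = 7.07

CI: (49.8 - 7.07, 49.8 + 7.07) = (42.73, 56.87)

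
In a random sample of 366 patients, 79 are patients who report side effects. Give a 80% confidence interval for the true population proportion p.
(0.188, 0.243)

Proportion CI:
p̂ = 79/366 = 0.21585
SE = √(p̂(1-p̂)/n) = √(0.21585 · 0.78415 / 366) = 0.02150

z* = 1.282
Margin = z* · SE = 1.282 · 0.02150 = 0.0276

CI: 0.21585 ± 0.0276 = (0.188, 0.243)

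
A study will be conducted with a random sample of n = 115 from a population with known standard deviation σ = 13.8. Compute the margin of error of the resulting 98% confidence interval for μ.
Margin of error = 2.99

Margin of error = z* · σ/√n
= 2.326 · 13.8/√115
= 2.326 · 13.8/10.7238
= 2.99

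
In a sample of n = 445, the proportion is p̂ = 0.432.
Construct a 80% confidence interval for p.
(0.402, 0.462)

Proportion CI:
SE = √(p̂(1-p̂)/n) = √(0.432 · 0.568 / 445) = 0.02348

z* = 1.282
Margin = z* · SE = 1.282 · 0.02348 = 0.0301

CI: 0.432 ± 0.0301 = (0.402, 0.462)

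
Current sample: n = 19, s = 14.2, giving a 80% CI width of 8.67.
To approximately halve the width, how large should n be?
n ≈ 76

CI width ∝ 1/√n
To reduce width by factor 2, need √n to grow by 2 → need 2² = 4 times as many samples.

Current: n = 19, width = 8.67
New: n = 76, width ≈ 4.21

Width reduced by factor of 8.67/4.21 = 2.06.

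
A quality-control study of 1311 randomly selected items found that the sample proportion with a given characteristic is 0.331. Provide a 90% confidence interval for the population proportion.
(0.310, 0.352)

Proportion CI:
SE = √(p̂(1-p̂)/n) = √(0.331 · 0.669 / 1311) = 0.01300

z* = 1.645
Margin = z* · SE = 1.645 · 0.01300 = 0.0214

CI: 0.331 ± 0.0214 = (0.310, 0.352)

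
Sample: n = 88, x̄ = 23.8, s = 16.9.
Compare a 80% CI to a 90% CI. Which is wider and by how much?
90% CI is wider by 1.34

df = 87
80% CI: t* = 1.291, (21.47, 26.13), width = 2 · t* · s/√n = 4.65
90% CI: t* = 1.663, (20.80, 26.80), width = 2 · t* · s/√n = 5.99

The 90% CI is wider by 5.99 - 4.65 = 1.34.
Higher confidence requires a wider interval.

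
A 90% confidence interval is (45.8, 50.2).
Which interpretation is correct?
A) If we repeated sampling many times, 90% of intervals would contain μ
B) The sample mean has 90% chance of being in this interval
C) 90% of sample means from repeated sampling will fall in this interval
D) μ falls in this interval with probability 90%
A

A) Correct — this is the frequentist long-run coverage interpretation.
B) Wrong — x̄ is observed and sits in the interval by construction.
C) Wrong — coverage applies to intervals containing μ, not to future x̄ values.
D) Wrong — μ is fixed; the randomness lives in the interval, not in μ.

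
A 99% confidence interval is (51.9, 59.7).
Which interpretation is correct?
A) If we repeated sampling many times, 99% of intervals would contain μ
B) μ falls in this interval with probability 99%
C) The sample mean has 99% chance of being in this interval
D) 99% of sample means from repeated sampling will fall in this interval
A

A) Correct — this is the frequentist long-run coverage interpretation.
B) Wrong — μ is fixed; the randomness lives in the interval, not in μ.
C) Wrong — x̄ is observed and sits in the interval by construction.
D) Wrong — coverage applies to intervals containing μ, not to future x̄ values.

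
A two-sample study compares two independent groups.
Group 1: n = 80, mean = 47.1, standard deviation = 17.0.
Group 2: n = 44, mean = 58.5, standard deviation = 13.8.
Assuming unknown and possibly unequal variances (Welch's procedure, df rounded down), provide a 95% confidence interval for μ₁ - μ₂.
(-16.99, -5.81)

Difference: x̄₁ - x̄₂ = -11.40
SE = √(s₁²/n₁ + s₂²/n₂) = √(17.0²/80 + 13.8²/44) = 2.8179
df = 104.94 → 104 (Welch–Satterthwaite, rounded down)
t* = 1.983

CI: -11.40 ± 1.983 · 2.8179 = -11.40 ± 5.59 = (-16.99, -5.81)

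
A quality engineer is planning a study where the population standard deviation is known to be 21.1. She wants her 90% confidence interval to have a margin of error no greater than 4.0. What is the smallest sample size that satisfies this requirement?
n ≥ 76

For margin E ≤ 4.0:
n ≥ (z* · σ / E)²
n ≥ (1.645 · 21.1 / 4.0)²
n ≥ 75.30

Minimum n = 76 (rounding up)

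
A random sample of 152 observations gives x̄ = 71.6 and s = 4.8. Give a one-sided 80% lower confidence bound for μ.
μ ≥ 71.27

Lower bound (one-sided):
t* = 0.844 (one-sided for 80%)
Lower bound = x̄ - t* · s/√n = 71.6 - 0.844 · 4.8/√152 = 71.27

We are 80% confident that μ ≥ 71.27.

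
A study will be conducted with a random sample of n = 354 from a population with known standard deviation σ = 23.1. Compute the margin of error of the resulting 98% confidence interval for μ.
Margin of error = 2.86

Margin of error = z* · σ/√n
= 2.326 · 23.1/√354
= 2.326 · 23.1/18.8149
= 2.86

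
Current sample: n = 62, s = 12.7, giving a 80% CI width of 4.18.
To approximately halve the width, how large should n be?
n ≈ 248

CI width ∝ 1/√n
To reduce width by factor 2, need √n to grow by 2 → need 2² = 4 times as many samples.

Current: n = 62, width = 4.18
New: n = 248, width ≈ 2.07

Width reduced by factor of 4.18/2.07 = 2.02.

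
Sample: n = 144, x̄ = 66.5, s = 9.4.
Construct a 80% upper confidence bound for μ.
μ ≤ 67.16

Upper bound (one-sided):
t* = 0.844 (one-sided for 80%)
Upper bound = x̄ + t* · s/√n = 66.5 + 0.844 · 9.4/√144 = 67.16

We are 80% confident that μ ≤ 67.16.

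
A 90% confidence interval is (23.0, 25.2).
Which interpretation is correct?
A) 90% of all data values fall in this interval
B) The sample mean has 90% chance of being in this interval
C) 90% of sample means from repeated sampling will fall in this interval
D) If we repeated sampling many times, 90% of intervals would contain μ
D

A) Wrong — a CI is about the parameter μ, not individual data values.
B) Wrong — x̄ is observed and sits in the interval by construction.
C) Wrong — coverage applies to intervals containing μ, not to future x̄ values.
D) Correct — this is the frequentist long-run coverage interpretation.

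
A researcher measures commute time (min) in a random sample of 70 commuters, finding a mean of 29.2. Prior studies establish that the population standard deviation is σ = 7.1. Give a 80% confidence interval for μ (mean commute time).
(28.11, 30.29)

z-interval (σ known):
z* = 1.282 for 80% confidence

Margin of error = z* · σ/√n = 1.282 · 7.1/√70 = 1.09

CI: (29.2 - 1.09, 29.2 + 1.09) = (28.11, 30.29)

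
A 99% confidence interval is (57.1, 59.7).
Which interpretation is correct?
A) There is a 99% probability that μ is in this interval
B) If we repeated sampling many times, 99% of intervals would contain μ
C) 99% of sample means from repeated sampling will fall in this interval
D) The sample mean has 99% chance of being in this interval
B

A) Wrong — μ is fixed; the randomness lives in the interval, not in μ.
B) Correct — this is the frequentist long-run coverage interpretation.
C) Wrong — coverage applies to intervals containing μ, not to future x̄ values.
D) Wrong — x̄ is observed and sits in the interval by construction.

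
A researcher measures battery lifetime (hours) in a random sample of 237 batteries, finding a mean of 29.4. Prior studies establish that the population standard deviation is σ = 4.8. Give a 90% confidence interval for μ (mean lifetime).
(28.89, 29.91)

z-interval (σ known):
z* = 1.645 for 90% confidence

Margin of error = z* · σ/√n = 1.645 · 4.8/√237 = 0.51

CI: (29.4 - 0.51, 29.4 + 0.51) = (28.89, 29.91)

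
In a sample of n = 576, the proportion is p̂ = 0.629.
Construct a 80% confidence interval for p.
(0.603, 0.655)

Proportion CI:
SE = √(p̂(1-p̂)/n) = √(0.629 · 0.371 / 576) = 0.02013

z* = 1.282
Margin = z* · SE = 1.282 · 0.02013 = 0.0258

CI: 0.629 ± 0.0258 = (0.603, 0.655)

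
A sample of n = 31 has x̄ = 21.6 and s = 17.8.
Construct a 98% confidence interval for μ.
(13.75, 29.45)

t-interval (σ unknown):
df = n - 1 = 30
t* = 2.457 for 98% confidence

Margin of error = t* · s/√n = 2.457 · 17.8/√31 = 7.85

CI: (13.75, 29.45)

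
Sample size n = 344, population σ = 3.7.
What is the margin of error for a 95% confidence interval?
Margin of error = 0.39

Margin of error = z* · σ/√n
= 1.960 · 3.7/√344
= 1.960 · 3.7/18.5472
= 0.39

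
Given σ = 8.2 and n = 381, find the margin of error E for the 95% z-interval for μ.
Margin of error = 0.82

Margin of error = z* · σ/√n
= 1.960 · 8.2/√381
= 1.960 · 8.2/19.5192
= 0.82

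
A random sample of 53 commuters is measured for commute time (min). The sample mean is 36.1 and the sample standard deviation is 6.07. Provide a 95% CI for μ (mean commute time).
(34.43, 37.77)

t-interval (σ unknown):
df = n - 1 = 52
t* = 2.007 for 95% confidence

Margin of error = t* · s/√n = 2.007 · 6.07/√53 = 1.67

CI: (34.43, 37.77)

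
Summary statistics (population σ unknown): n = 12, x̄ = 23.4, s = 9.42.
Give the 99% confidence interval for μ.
(14.95, 31.85)

t-interval (σ unknown):
df = n - 1 = 11
t* = 3.106 for 99% confidence

Margin of error = t* · s/√n = 3.106 · 9.42/√12 = 8.45

CI: (14.95, 31.85)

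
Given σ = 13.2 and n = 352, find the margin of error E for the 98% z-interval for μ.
Margin of error = 1.64

Margin of error = z* · σ/√n
= 2.326 · 13.2/√352
= 2.326 · 13.2/18.7617
= 1.64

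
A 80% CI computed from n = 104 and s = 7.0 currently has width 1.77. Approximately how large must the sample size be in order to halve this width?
n ≈ 416

CI width ∝ 1/√n
To reduce width by factor 2, need √n to grow by 2 → need 2² = 4 times as many samples.

Current: n = 104, width = 1.77
New: n = 416, width ≈ 0.88

Width reduced by factor of 1.77/0.88 = 2.01.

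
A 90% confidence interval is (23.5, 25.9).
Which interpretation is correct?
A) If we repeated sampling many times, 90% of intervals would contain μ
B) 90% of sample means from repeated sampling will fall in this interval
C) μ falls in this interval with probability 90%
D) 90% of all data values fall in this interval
A

A) Correct — this is the frequentist long-run coverage interpretation.
B) Wrong — coverage applies to intervals containing μ, not to future x̄ values.
C) Wrong — μ is fixed; the randomness lives in the interval, not in μ.
D) Wrong — a CI is about the parameter μ, not individual data values.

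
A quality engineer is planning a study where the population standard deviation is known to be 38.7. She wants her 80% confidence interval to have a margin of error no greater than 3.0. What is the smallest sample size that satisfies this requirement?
n ≥ 274

For margin E ≤ 3.0:
n ≥ (z* · σ / E)²
n ≥ (1.282 · 38.7 / 3.0)²
n ≥ 273.50

Minimum n = 274 (rounding up)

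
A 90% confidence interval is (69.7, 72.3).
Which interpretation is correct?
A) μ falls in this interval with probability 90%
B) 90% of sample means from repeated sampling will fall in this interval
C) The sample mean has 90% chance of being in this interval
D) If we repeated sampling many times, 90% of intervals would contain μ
D

A) Wrong — μ is fixed; the randomness lives in the interval, not in μ.
B) Wrong — coverage applies to intervals containing μ, not to future x̄ values.
C) Wrong — x̄ is observed and sits in the interval by construction.
D) Correct — this is the frequentist long-run coverage interpretation.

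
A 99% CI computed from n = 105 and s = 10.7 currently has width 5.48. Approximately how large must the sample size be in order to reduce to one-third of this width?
n ≈ 945

CI width ∝ 1/√n
To reduce width by factor 3, need √n to grow by 3 → need 3² = 9 times as many samples.

Current: n = 105, width = 5.48
New: n = 945, width ≈ 1.80

Width reduced by factor of 5.48/1.80 = 3.04.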